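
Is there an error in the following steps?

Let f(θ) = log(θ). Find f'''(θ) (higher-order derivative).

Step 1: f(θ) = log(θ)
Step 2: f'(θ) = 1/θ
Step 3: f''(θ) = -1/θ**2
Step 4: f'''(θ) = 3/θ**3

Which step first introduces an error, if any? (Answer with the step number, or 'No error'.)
Step 4

Step 4 is incorrect due to a wrong coefficient.
The step shows: 3/θ**3
The correct value should be: 2/θ**3

Explanation: The coefficient 2 was incorrectly written as 3: the term 2/θ**3 was incorrectly written as 3/θ**3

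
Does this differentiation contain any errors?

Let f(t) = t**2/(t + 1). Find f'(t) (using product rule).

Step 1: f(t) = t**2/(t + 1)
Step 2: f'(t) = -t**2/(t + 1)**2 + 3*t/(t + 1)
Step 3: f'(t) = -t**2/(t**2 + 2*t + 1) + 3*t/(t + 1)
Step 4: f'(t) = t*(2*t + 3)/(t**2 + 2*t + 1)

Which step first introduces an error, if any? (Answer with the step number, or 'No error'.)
Step 2

Step 2 is incorrect due to a wrong coefficient.
The step shows: -t**2/(t + 1)**2 + 3*t/(t + 1)
The correct value should be: -t**2/(t + 1)**2 + 2*t/(t + 1)

Explanation: The coefficient 2 was incorrectly written as 3: the term 2*t/(t + 1) was incorrectly written as 3*t/(t + 1)
The later steps are derived from this incorrect expression, so the error originates in Step 2.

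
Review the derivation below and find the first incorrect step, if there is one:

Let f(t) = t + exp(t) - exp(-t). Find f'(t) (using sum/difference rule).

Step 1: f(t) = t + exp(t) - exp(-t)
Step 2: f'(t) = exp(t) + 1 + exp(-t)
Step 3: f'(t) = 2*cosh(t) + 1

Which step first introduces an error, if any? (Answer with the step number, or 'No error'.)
No error

All steps in this derivation are correct.
The final answer f'(t) = 2*cosh(t) + 1 is valid.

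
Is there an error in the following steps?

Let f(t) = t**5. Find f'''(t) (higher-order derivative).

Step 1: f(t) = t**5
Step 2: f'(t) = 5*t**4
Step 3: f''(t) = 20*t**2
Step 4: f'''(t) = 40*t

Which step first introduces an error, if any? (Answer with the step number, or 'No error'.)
Step 3

Step 3 is incorrect due to a wrong exponent.
The step shows: 20*t**2
The correct value should be: 20*t**3

Explanation: The exponent 3 on t was incorrectly written as 2: the term 20*t**3 was incorrectly written as 20*t**2
The later steps are derived from this incorrect expression, so the error originates in Step 3.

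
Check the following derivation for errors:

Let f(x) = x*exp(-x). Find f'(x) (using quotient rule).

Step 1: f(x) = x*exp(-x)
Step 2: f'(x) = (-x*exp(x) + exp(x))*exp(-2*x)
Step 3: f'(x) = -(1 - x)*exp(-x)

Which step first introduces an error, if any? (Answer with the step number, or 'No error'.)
Step 3

Step 3 is incorrect due to a sign flip.
The step shows: -(1 - x)*exp(-x)
The correct value should be: (1 - x)*exp(-x)

Explanation: The sign of the whole expression was flipped: the term (1 - x)*exp(-x) was incorrectly written as -(1 - x)*exp(-x)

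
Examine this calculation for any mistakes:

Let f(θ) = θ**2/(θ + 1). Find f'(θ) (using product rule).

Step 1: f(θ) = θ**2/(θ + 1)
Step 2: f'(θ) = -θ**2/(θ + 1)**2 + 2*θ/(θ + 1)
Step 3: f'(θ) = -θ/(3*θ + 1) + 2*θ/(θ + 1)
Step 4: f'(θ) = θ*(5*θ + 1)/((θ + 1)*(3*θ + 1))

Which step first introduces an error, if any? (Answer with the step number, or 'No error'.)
Step 3

Step 3 is incorrect due to a wrong exponent.
The step shows: -θ/(3*θ + 1) + 2*θ/(θ + 1)
The correct value should be: -θ**2/(θ**2 + 2*θ + 1) + 2*θ/(θ + 1)

Explanation: The exponent 2 on θ was incorrectly written as 1: the term -θ**2/(θ**2 + 2*θ + 1) was incorrectly written as -θ/(3*θ + 1)
The later steps are derived from this incorrect expression, so the error originates in Step 3.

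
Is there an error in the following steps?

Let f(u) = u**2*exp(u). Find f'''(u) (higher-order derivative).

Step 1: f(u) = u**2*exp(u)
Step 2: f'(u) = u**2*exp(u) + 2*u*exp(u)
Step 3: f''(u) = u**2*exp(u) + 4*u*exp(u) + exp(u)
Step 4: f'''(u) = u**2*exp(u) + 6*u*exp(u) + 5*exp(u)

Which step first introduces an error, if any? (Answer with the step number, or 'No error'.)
Step 3

Step 3 is incorrect due to a wrong coefficient.
The step shows: u**2*exp(u) + 4*u*exp(u) + exp(u)
The correct value should be: u**2*exp(u) + 4*u*exp(u) + 2*exp(u)

Explanation: The coefficient 2 was incorrectly written as 1: the term 2*exp(u) was incorrectly written as exp(u)
The later steps are derived from this incorrect expression, so the error originates in Step 3.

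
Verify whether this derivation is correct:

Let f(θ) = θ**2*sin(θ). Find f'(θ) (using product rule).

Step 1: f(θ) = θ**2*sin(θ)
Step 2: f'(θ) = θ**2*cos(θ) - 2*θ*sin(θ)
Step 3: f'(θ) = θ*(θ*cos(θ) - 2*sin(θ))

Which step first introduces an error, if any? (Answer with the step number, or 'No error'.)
Step 2

Step 2 is incorrect due to a sign flip.
The step shows: θ**2*cos(θ) - 2*θ*sin(θ)
The correct value should be: θ**2*cos(θ) + 2*θ*sin(θ)

Explanation: The sign of one term was flipped: the term 2*θ*sin(θ) was incorrectly written as -2*θ*sin(θ)
The later steps are derived from this incorrect expression, so the error originates in Step 2.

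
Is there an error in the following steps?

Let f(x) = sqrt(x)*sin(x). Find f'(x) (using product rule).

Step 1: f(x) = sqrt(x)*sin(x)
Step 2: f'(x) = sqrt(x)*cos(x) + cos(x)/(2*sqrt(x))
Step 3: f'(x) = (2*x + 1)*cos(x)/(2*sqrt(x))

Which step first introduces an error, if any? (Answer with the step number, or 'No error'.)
Step 2

Step 2 is incorrect due to a wrong trig function.
The step shows: sqrt(x)*cos(x) + cos(x)/(2*sqrt(x))
The correct value should be: sqrt(x)*cos(x) + sin(x)/(2*sqrt(x))

Explanation: sin(x) was incorrectly written as cos(x): the term sin(x)/(2*sqrt(x)) was incorrectly written as cos(x)/(2*sqrt(x))
The later steps are derived from this incorrect expression, so the error originates in Step 2.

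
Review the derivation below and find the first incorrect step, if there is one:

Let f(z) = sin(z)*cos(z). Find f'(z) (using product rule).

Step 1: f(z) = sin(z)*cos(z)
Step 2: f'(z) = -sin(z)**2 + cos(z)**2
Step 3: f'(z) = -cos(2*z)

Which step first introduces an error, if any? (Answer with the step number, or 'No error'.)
Step 3

Step 3 is incorrect due to a sign flip.
The step shows: -cos(2*z)
The correct value should be: cos(2*z)

Explanation: The sign of the whole expression was flipped: the term cos(2*z) was incorrectly written as -cos(2*z)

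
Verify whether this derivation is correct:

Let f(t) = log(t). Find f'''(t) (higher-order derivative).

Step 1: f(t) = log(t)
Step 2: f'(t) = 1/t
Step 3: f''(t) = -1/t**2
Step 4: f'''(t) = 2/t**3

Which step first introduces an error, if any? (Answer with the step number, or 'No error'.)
No error

All steps in this derivation are correct.
The final answer f'''(t) = 2/t**3 is valid.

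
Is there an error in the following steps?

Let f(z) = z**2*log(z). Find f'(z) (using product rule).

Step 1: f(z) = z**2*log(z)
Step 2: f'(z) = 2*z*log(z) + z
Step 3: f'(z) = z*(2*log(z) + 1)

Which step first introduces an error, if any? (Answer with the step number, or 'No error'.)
No error

All steps in this derivation are correct.
The final answer f'(z) = z*(2*log(z) + 1) is valid.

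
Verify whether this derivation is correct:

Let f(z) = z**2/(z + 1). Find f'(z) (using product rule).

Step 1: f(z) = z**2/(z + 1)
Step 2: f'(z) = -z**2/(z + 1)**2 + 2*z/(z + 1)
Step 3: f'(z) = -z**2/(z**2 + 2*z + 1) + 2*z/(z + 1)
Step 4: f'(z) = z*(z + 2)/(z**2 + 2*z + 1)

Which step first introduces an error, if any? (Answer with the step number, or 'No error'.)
No error

All steps in this derivation are correct.
The final answer f'(z) = z*(z + 2)/(z**2 + 2*z + 1) is valid.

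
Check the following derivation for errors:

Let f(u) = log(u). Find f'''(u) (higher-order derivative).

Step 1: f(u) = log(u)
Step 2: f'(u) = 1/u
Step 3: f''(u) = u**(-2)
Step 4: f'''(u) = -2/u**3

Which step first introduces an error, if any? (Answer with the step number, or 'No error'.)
Step 3

Step 3 is incorrect due to a sign flip.
The step shows: u**(-2)
The correct value should be: -1/u**2

Explanation: The sign of the whole expression was flipped: the term -1/u**2 was incorrectly written as u**(-2)
The later steps are derived from this incorrect expression, so the error originates in Step 3.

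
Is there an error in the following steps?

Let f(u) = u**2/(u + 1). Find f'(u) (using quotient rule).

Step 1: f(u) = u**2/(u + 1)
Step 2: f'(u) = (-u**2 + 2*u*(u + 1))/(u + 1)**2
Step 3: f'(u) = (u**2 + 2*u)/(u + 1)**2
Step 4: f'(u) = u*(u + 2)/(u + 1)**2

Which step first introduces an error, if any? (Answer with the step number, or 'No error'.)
No error

All steps in this derivation are correct.
The final answer f'(u) = u*(u + 2)/(u + 1)**2 is valid.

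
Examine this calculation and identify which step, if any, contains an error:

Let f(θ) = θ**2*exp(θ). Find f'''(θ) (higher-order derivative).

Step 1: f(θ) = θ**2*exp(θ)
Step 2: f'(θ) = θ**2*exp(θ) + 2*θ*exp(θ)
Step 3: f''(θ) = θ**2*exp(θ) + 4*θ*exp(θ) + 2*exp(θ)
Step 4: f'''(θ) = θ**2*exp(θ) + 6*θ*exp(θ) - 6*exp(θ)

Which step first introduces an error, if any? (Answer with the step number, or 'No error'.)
Step 4

Step 4 is incorrect due to a sign flip.
The step shows: θ**2*exp(θ) + 6*θ*exp(θ) - 6*exp(θ)
The correct value should be: θ**2*exp(θ) + 6*θ*exp(θ) + 6*exp(θ)

Explanation: The sign of one term was flipped: the term 6*exp(θ) was incorrectly written as -6*exp(θ)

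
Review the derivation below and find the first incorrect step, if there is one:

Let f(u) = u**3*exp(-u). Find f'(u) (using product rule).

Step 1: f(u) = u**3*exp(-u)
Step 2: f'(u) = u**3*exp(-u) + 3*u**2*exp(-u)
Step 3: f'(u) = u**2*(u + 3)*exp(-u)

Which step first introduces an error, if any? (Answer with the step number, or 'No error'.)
Step 2

Step 2 is incorrect due to a sign flip.
The step shows: u**3*exp(-u) + 3*u**2*exp(-u)
The correct value should be: -u**3*exp(-u) + 3*u**2*exp(-u)

Explanation: The sign of one term was flipped: the term -u**3*exp(-u) was incorrectly written as u**3*exp(-u)
The later steps are derived from this incorrect expression, so the error originates in Step 2.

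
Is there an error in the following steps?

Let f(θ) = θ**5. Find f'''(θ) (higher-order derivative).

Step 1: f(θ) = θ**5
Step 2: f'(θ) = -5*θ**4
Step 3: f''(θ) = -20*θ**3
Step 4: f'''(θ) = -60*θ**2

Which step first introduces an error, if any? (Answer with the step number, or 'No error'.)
Step 2

Step 2 is incorrect due to a sign flip.
The step shows: -5*θ**4
The correct value should be: 5*θ**4

Explanation: The sign of the whole expression was flipped: the term 5*θ**4 was incorrectly written as -5*θ**4
The later steps are derived from this incorrect expression, so the error originates in Step 2.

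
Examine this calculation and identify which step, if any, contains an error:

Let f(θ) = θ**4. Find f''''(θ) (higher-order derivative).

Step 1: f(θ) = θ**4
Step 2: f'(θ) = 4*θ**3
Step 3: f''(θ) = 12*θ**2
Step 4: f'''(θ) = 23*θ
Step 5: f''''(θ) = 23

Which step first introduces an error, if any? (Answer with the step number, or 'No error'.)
Step 4

Step 4 is incorrect due to a wrong coefficient.
The step shows: 23*θ
The correct value should be: 24*θ

Explanation: The coefficient 24 was incorrectly written as 23: the term 24*θ was incorrectly written as 23*θ
The later steps are derived from this incorrect expression, so the error originates in Step 4.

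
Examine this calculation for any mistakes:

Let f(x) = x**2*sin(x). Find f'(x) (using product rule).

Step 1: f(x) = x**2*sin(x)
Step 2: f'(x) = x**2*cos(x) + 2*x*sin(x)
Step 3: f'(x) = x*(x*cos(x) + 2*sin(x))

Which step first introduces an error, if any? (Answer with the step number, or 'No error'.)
No error

All steps in this derivation are correct.
The final answer f'(x) = x*(x*cos(x) + 2*sin(x)) is valid.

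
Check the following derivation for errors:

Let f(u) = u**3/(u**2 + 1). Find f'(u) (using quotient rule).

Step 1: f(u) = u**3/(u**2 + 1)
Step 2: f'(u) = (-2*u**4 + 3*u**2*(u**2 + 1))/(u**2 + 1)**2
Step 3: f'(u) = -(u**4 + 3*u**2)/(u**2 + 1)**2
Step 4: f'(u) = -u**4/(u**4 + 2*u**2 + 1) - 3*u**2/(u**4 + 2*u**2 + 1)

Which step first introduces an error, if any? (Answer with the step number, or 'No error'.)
Step 3

Step 3 is incorrect due to a sign flip.
The step shows: -(u**4 + 3*u**2)/(u**2 + 1)**2
The correct value should be: (u**4 + 3*u**2)/(u**2 + 1)**2

Explanation: The sign of the whole expression was flipped: the term (u**4 + 3*u**2)/(u**2 + 1)**2 was incorrectly written as -(u**4 + 3*u**2)/(u**2 + 1)**2
The later steps are derived from this incorrect expression, so the error originates in Step 3.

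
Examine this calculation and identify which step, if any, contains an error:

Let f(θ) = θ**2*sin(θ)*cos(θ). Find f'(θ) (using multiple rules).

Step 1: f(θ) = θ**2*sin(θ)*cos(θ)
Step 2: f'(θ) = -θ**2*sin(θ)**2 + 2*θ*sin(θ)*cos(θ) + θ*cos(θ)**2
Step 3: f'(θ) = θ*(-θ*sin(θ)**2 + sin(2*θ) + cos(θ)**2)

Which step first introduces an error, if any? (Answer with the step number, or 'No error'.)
Step 2

Step 2 is incorrect due to a wrong exponent.
The step shows: -θ**2*sin(θ)**2 + 2*θ*sin(θ)*cos(θ) + θ*cos(θ)**2
The correct value should be: -θ**2*sin(θ)**2 + θ**2*cos(θ)**2 + 2*θ*sin(θ)*cos(θ)

Explanation: The exponent 2 on θ was incorrectly written as 1: the term θ**2*cos(θ)**2 was incorrectly written as θ*cos(θ)**2
The later steps are derived from this incorrect expression, so the error originates in Step 2.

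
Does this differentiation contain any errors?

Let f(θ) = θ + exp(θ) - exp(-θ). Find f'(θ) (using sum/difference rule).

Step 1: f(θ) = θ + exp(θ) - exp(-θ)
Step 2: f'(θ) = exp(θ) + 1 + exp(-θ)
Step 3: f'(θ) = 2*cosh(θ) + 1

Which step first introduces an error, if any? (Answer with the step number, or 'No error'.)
No error

All steps in this derivation are correct.
The final answer f'(θ) = 2*cosh(θ) + 1 is valid.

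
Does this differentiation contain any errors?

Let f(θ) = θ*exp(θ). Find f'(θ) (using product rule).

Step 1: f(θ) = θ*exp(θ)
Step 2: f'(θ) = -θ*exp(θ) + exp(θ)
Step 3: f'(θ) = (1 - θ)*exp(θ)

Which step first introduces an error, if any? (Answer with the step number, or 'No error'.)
Step 2

Step 2 is incorrect due to a sign flip.
The step shows: -θ*exp(θ) + exp(θ)
The correct value should be: θ*exp(θ) + exp(θ)

Explanation: The sign of one term was flipped: the term θ*exp(θ) was incorrectly written as -θ*exp(θ)
The later steps are derived from this incorrect expression, so the error originates in Step 2.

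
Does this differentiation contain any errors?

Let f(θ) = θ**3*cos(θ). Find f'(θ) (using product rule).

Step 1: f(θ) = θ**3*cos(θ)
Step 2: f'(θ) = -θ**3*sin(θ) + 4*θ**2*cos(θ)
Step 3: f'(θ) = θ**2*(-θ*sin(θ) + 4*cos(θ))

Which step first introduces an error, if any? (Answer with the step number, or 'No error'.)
Step 2

Step 2 is incorrect due to a wrong coefficient.
The step shows: -θ**3*sin(θ) + 4*θ**2*cos(θ)
The correct value should be: -θ**3*sin(θ) + 3*θ**2*cos(θ)

Explanation: The coefficient 3 was incorrectly written as 4: the term 3*θ**2*cos(θ) was incorrectly written as 4*θ**2*cos(θ)
The later steps are derived from this incorrect expression, so the error originates in Step 2.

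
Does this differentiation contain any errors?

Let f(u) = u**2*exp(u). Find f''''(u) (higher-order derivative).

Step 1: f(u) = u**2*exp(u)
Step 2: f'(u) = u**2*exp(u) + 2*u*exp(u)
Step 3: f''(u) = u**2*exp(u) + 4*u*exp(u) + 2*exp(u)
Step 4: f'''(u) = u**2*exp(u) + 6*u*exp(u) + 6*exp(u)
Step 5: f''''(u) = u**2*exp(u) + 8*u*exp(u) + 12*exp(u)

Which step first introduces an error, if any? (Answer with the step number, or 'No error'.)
No error

All steps in this derivation are correct.
The final answer f''''(u) = u**2*exp(u) + 8*u*exp(u) + 12*exp(u) is valid.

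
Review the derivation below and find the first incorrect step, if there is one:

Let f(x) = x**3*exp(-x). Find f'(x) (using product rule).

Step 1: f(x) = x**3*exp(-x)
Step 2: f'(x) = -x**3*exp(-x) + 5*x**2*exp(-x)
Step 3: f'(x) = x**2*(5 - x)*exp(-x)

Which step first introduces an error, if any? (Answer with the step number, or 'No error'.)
Step 2

Step 2 is incorrect due to a wrong coefficient.
The step shows: -x**3*exp(-x) + 5*x**2*exp(-x)
The correct value should be: -x**3*exp(-x) + 3*x**2*exp(-x)

Explanation: The coefficient 3 was incorrectly written as 5: the term 3*x**2*exp(-x) was incorrectly written as 5*x**2*exp(-x)
The later steps are derived from this incorrect expression, so the error originates in Step 2.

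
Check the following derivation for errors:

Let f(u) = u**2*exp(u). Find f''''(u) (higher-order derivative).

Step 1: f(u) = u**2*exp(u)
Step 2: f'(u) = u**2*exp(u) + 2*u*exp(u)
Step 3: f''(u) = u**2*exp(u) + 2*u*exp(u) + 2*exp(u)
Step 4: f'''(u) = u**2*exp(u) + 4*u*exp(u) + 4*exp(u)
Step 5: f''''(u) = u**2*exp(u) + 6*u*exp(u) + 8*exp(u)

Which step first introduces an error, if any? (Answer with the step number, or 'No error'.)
Step 3

Step 3 is incorrect due to a wrong coefficient.
The step shows: u**2*exp(u) + 2*u*exp(u) + 2*exp(u)
The correct value should be: u**2*exp(u) + 4*u*exp(u) + 2*exp(u)

Explanation: The coefficient 4 was incorrectly written as 2: the term 4*u*exp(u) was incorrectly written as 2*u*exp(u)
The later steps are derived from this incorrect expression, so the error originates in Step 3.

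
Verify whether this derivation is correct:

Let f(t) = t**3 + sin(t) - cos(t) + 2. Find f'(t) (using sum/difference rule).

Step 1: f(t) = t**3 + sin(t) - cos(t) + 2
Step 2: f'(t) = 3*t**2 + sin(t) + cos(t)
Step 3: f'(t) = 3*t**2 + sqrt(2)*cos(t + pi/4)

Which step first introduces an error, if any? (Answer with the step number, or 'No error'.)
Step 3

Step 3 is incorrect due to a wrong trig function.
The step shows: 3*t**2 + sqrt(2)*cos(t + pi/4)
The correct value should be: 3*t**2 + sqrt(2)*sin(t + pi/4)

Explanation: sin(t + pi/4) was incorrectly written as cos(t + pi/4): the term sqrt(2)*sin(t + pi/4) was incorrectly written as sqrt(2)*cos(t + pi/4)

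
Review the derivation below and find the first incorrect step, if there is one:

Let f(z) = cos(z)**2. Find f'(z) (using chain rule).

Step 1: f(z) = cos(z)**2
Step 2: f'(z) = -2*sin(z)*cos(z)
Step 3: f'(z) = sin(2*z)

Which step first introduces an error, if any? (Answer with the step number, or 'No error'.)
Step 3

Step 3 is incorrect due to a sign flip.
The step shows: sin(2*z)
The correct value should be: -sin(2*z)

Explanation: The sign of the whole expression was flipped: the term -sin(2*z) was incorrectly written as sin(2*z)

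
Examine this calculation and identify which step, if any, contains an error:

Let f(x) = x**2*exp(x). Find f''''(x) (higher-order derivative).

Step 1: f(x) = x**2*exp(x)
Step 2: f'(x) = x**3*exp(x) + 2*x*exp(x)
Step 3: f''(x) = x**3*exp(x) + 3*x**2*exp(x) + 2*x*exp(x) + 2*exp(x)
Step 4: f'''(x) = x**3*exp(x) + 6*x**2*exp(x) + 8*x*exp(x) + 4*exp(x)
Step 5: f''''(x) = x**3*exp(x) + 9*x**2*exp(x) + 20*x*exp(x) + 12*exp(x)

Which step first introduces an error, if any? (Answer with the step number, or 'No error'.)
Step 2

Step 2 is incorrect due to a wrong exponent.
The step shows: x**3*exp(x) + 2*x*exp(x)
The correct value should be: x**2*exp(x) + 2*x*exp(x)

Explanation: The exponent 2 on x was incorrectly written as 3: the term x**2*exp(x) was incorrectly written as x**3*exp(x)
The later steps are derived from this incorrect expression, so the error originates in Step 2.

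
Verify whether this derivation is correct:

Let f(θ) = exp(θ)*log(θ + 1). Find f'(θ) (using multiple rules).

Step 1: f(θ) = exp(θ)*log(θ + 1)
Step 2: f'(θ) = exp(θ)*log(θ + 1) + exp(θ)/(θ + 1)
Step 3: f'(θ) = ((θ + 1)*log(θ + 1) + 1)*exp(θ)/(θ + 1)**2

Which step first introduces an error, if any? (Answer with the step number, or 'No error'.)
Step 3

Step 3 is incorrect due to a wrong exponent.
The step shows: ((θ + 1)*log(θ + 1) + 1)*exp(θ)/(θ + 1)**2
The correct value should be: ((θ + 1)*log(θ + 1) + 1)*exp(θ)/(θ + 1)

Explanation: The exponent -1 on θ + 1 was incorrectly written as -2: the term ((θ + 1)*log(θ + 1) + 1)*exp(θ)/(θ + 1) was incorrectly written as ((θ + 1)*log(θ + 1) + 1)*exp(θ)/(θ + 1)**2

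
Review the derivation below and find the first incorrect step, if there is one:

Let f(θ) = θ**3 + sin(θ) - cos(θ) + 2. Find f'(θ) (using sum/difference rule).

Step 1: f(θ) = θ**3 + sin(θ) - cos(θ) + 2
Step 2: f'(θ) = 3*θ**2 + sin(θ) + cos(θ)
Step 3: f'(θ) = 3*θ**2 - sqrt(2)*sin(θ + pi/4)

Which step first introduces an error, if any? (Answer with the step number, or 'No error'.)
Step 3

Step 3 is incorrect due to a sign flip.
The step shows: 3*θ**2 - sqrt(2)*sin(θ + pi/4)
The correct value should be: 3*θ**2 + sqrt(2)*sin(θ + pi/4)

Explanation: The sign of one term was flipped: the term sqrt(2)*sin(θ + pi/4) was incorrectly written as -sqrt(2)*sin(θ + pi/4)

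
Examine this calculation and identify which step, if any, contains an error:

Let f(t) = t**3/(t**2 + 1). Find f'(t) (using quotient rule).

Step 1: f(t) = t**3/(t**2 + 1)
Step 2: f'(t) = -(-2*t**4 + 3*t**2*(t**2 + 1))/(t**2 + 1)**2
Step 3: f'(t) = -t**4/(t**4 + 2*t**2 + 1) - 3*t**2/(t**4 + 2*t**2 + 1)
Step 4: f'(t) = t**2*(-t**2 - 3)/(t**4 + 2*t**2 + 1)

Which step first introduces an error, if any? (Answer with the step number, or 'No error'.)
Step 2

Step 2 is incorrect due to a sign flip.
The step shows: -(-2*t**4 + 3*t**2*(t**2 + 1))/(t**2 + 1)**2
The correct value should be: (-2*t**4 + 3*t**2*(t**2 + 1))/(t**2 + 1)**2

Explanation: The sign of the whole expression was flipped: the term (-2*t**4 + 3*t**2*(t**2 + 1))/(t**2 + 1)**2 was incorrectly written as -(-2*t**4 + 3*t**2*(t**2 + 1))/(t**2 + 1)**2
The later steps are derived from this incorrect expression, so the error originates in Step 2.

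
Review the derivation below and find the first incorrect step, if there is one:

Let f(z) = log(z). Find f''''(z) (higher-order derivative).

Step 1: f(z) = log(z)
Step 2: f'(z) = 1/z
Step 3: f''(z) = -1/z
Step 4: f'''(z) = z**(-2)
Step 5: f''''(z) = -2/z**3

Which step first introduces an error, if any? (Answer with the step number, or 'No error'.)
Step 3

Step 3 is incorrect due to a wrong exponent.
The step shows: -1/z
The correct value should be: -1/z**2

Explanation: The exponent -2 on z was incorrectly written as -1: the term -1/z**2 was incorrectly written as -1/z
The later steps are derived from this incorrect expression, so the error originates in Step 3.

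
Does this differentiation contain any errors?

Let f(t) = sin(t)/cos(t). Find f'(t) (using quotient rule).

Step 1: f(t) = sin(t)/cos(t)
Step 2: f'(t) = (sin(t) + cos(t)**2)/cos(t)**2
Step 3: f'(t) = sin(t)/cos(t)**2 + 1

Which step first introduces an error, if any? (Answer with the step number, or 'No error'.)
Step 2

Step 2 is incorrect due to a wrong exponent.
The step shows: (sin(t) + cos(t)**2)/cos(t)**2
The correct value should be: (sin(t)**2 + cos(t)**2)/cos(t)**2

Explanation: The exponent 2 on sin(t) was incorrectly written as 1: the term (sin(t)**2 + cos(t)**2)/cos(t)**2 was incorrectly written as (sin(t) + cos(t)**2)/cos(t)**2
The later steps are derived from this incorrect expression, so the error originates in Step 2.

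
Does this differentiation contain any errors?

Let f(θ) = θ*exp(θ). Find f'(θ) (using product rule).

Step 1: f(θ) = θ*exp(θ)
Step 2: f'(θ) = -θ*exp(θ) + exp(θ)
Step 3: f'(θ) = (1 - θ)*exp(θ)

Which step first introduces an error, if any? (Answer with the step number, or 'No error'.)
Step 2

Step 2 is incorrect due to a sign flip.
The step shows: -θ*exp(θ) + exp(θ)
The correct value should be: θ*exp(θ) + exp(θ)

Explanation: The sign of one term was flipped: the term θ*exp(θ) was incorrectly written as -θ*exp(θ)
The later steps are derived from this incorrect expression, so the error originates in Step 2.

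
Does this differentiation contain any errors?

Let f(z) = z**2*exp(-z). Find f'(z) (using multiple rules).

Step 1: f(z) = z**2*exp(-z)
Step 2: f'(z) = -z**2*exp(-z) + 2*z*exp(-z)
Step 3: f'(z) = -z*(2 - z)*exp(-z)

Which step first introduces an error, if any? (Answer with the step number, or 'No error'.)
Step 3

Step 3 is incorrect due to a sign flip.
The step shows: -z*(2 - z)*exp(-z)
The correct value should be: z*(2 - z)*exp(-z)

Explanation: The sign of the whole expression was flipped: the term z*(2 - z)*exp(-z) was incorrectly written as -z*(2 - z)*exp(-z)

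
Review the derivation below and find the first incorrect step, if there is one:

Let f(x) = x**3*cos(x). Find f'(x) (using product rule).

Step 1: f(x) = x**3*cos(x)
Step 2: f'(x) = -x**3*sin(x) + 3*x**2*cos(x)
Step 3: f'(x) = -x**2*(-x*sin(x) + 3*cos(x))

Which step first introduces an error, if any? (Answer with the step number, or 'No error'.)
Step 3

Step 3 is incorrect due to a sign flip.
The step shows: -x**2*(-x*sin(x) + 3*cos(x))
The correct value should be: x**2*(-x*sin(x) + 3*cos(x))

Explanation: The sign of the whole expression was flipped: the term x**2*(-x*sin(x) + 3*cos(x)) was incorrectly written as -x**2*(-x*sin(x) + 3*cos(x))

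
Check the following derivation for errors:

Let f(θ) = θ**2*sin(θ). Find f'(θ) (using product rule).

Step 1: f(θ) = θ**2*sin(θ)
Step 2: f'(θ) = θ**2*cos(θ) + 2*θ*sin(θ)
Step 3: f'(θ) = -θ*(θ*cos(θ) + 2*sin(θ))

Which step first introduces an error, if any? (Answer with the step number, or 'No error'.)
Step 3

Step 3 is incorrect due to a sign flip.
The step shows: -θ*(θ*cos(θ) + 2*sin(θ))
The correct value should be: θ*(θ*cos(θ) + 2*sin(θ))

Explanation: The sign of the whole expression was flipped: the term θ*(θ*cos(θ) + 2*sin(θ)) was incorrectly written as -θ*(θ*cos(θ) + 2*sin(θ))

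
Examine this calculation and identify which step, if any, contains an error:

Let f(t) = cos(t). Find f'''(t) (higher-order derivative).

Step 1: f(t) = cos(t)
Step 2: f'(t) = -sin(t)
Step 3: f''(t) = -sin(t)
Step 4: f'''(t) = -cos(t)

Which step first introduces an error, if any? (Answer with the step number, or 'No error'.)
Step 3

Step 3 is incorrect due to a wrong trig function.
The step shows: -sin(t)
The correct value should be: -cos(t)

Explanation: cos(t) was incorrectly written as sin(t): the term -cos(t) was incorrectly written as -sin(t)
The later steps are derived from this incorrect expression, so the error originates in Step 3.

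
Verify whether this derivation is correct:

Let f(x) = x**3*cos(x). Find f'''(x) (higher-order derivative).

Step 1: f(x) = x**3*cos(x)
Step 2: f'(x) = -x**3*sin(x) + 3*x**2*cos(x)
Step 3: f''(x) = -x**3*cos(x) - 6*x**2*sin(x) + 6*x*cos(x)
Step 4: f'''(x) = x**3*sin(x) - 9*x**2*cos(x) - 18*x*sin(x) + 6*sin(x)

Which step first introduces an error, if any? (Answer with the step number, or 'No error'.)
Step 4

Step 4 is incorrect due to a wrong trig function.
The step shows: x**3*sin(x) - 9*x**2*cos(x) - 18*x*sin(x) + 6*sin(x)
The correct value should be: x**3*sin(x) - 9*x**2*cos(x) - 18*x*sin(x) + 6*cos(x)

Explanation: cos(x) was incorrectly written as sin(x): the term 6*cos(x) was incorrectly written as 6*sin(x)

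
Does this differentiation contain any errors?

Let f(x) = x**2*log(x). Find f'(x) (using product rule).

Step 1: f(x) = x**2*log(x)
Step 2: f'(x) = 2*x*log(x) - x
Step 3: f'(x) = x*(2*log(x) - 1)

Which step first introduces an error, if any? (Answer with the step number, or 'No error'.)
Step 2

Step 2 is incorrect due to a sign flip.
The step shows: 2*x*log(x) - x
The correct value should be: 2*x*log(x) + x

Explanation: The sign of one term was flipped: the term x was incorrectly written as -x
The later steps are derived from this incorrect expression, so the error originates in Step 2.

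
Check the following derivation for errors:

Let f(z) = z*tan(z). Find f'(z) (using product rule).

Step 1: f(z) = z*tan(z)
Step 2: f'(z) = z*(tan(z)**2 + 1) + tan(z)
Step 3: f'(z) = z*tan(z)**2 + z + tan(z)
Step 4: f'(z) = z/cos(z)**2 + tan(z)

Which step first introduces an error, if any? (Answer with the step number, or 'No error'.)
No error

All steps in this derivation are correct.
The final answer f'(z) = z/cos(z)**2 + tan(z) is valid.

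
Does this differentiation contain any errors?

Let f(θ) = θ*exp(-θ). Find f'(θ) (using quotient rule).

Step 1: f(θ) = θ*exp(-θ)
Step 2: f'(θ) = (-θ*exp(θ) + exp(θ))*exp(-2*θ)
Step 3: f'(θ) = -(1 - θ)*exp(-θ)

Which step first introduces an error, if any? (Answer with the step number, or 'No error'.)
Step 3

Step 3 is incorrect due to a sign flip.
The step shows: -(1 - θ)*exp(-θ)
The correct value should be: (1 - θ)*exp(-θ)

Explanation: The sign of the whole expression was flipped: the term (1 - θ)*exp(-θ) was incorrectly written as -(1 - θ)*exp(-θ)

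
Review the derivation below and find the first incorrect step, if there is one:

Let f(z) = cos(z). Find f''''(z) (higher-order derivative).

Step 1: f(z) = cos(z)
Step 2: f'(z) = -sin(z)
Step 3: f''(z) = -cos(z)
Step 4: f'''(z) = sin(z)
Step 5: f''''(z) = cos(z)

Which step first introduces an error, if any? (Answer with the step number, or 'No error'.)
No error

All steps in this derivation are correct.
The final answer f''''(z) = cos(z) is valid.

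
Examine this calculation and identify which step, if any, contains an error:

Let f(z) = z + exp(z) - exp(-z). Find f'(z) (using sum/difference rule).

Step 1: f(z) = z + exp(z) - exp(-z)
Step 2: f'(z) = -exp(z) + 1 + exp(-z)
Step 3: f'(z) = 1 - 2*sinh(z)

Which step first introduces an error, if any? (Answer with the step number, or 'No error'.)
Step 2

Step 2 is incorrect due to a sign flip.
The step shows: -exp(z) + 1 + exp(-z)
The correct value should be: exp(z) + 1 + exp(-z)

Explanation: The sign of one term was flipped: the term exp(z) was incorrectly written as -exp(z)
The later steps are derived from this incorrect expression, so the error originates in Step 2.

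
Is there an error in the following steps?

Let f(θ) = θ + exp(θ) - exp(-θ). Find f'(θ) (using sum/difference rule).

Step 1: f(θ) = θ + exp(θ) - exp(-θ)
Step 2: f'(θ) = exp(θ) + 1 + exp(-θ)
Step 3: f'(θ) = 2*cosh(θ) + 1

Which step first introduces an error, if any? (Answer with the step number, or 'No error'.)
No error

All steps in this derivation are correct.
The final answer f'(θ) = 2*cosh(θ) + 1 is valid.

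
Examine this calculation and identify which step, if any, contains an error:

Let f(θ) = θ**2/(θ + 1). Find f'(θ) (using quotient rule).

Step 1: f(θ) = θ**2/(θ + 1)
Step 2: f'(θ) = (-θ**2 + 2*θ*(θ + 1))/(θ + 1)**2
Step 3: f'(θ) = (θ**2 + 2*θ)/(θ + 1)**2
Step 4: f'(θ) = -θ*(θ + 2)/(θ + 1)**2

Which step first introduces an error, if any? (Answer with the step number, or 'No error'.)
Step 4

Step 4 is incorrect due to a sign flip.
The step shows: -θ*(θ + 2)/(θ + 1)**2
The correct value should be: θ*(θ + 2)/(θ + 1)**2

Explanation: The sign of the whole expression was flipped: the term θ*(θ + 2)/(θ + 1)**2 was incorrectly written as -θ*(θ + 2)/(θ + 1)**2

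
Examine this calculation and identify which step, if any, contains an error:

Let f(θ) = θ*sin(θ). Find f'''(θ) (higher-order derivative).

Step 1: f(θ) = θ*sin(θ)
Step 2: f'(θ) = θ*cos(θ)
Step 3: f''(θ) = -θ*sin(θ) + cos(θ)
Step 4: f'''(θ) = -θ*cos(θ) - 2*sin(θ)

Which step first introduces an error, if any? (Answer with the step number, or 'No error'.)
Step 2

Step 2 is incorrect due to a dropped term.
The step shows: θ*cos(θ)
The correct value should be: θ*cos(θ) + sin(θ)

Explanation: A term was dropped: the term sin(θ) was incorrectly omitted
The later steps are derived from this incorrect expression, so the error originates in Step 2.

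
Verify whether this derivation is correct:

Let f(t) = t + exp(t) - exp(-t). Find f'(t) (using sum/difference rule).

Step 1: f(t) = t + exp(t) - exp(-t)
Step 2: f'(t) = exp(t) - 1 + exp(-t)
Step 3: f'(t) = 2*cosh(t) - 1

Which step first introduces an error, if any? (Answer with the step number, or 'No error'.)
Step 2

Step 2 is incorrect due to a sign flip.
The step shows: exp(t) - 1 + exp(-t)
The correct value should be: exp(t) + 1 + exp(-t)

Explanation: The sign of one term was flipped: the term 1 was incorrectly written as -1
The later steps are derived from this incorrect expression, so the error originates in Step 2.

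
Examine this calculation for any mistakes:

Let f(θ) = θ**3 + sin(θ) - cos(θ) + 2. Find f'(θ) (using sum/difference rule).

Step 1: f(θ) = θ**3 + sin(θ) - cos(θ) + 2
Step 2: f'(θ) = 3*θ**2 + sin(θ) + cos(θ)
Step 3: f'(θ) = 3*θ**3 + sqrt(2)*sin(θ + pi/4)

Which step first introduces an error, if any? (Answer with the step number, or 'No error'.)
Step 3

Step 3 is incorrect due to a wrong exponent.
The step shows: 3*θ**3 + sqrt(2)*sin(θ + pi/4)
The correct value should be: 3*θ**2 + sqrt(2)*sin(θ + pi/4)

Explanation: The exponent 2 on θ was incorrectly written as 3: the term 3*θ**2 was incorrectly written as 3*θ**3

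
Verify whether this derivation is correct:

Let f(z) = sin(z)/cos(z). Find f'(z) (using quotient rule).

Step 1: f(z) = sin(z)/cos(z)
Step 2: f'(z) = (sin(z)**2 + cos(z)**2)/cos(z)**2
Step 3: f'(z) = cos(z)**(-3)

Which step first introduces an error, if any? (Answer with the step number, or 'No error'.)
Step 3

Step 3 is incorrect due to a wrong exponent.
The step shows: cos(z)**(-3)
The correct value should be: cos(z)**(-2)

Explanation: The exponent -2 on cos(z) was incorrectly written as -3: the term cos(z)**(-2) was incorrectly written as cos(z)**(-3)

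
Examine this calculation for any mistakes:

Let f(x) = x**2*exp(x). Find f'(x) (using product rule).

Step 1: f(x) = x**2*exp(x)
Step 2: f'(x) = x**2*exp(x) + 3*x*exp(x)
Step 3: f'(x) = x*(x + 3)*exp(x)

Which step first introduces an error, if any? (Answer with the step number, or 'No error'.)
Step 2

Step 2 is incorrect due to a wrong coefficient.
The step shows: x**2*exp(x) + 3*x*exp(x)
The correct value should be: x**2*exp(x) + 2*x*exp(x)

Explanation: The coefficient 2 was incorrectly written as 3: the term 2*x*exp(x) was incorrectly written as 3*x*exp(x)
The later steps are derived from this incorrect expression, so the error originates in Step 2.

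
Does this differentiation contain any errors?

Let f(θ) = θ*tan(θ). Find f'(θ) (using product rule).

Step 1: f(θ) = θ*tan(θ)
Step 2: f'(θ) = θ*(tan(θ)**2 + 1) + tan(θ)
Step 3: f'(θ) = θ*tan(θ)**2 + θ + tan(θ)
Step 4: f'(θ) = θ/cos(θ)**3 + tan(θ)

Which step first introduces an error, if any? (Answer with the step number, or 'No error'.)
Step 4

Step 4 is incorrect due to a wrong exponent.
The step shows: θ/cos(θ)**3 + tan(θ)
The correct value should be: θ/cos(θ)**2 + tan(θ)

Explanation: The exponent -2 on cos(θ) was incorrectly written as -3: the term θ/cos(θ)**2 was incorrectly written as θ/cos(θ)**3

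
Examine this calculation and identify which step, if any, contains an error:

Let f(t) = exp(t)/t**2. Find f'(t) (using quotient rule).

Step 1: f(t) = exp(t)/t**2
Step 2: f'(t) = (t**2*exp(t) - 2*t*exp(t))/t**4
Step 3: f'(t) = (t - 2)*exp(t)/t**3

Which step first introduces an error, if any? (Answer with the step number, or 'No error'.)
No error

All steps in this derivation are correct.
The final answer f'(t) = (t - 2)*exp(t)/t**3 is valid.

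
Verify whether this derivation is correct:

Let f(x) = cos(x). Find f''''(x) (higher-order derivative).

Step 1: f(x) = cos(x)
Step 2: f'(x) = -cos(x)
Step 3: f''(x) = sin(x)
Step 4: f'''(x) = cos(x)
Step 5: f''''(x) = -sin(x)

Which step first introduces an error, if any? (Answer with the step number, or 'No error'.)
Step 2

Step 2 is incorrect due to a wrong trig function.
The step shows: -cos(x)
The correct value should be: -sin(x)

Explanation: sin(x) was incorrectly written as cos(x): the term -sin(x) was incorrectly written as -cos(x)
The later steps are derived from this incorrect expression, so the error originates in Step 2.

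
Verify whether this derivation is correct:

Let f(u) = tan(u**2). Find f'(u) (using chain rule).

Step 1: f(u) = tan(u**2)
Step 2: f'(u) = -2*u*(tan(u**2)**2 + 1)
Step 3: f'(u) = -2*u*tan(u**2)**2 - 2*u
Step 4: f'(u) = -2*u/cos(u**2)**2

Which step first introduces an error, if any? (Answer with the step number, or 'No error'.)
Step 2

Step 2 is incorrect due to a sign flip.
The step shows: -2*u*(tan(u**2)**2 + 1)
The correct value should be: 2*u*(tan(u**2)**2 + 1)

Explanation: The sign of the whole expression was flipped: the term 2*u*(tan(u**2)**2 + 1) was incorrectly written as -2*u*(tan(u**2)**2 + 1)
The later steps are derived from this incorrect expression, so the error originates in Step 2.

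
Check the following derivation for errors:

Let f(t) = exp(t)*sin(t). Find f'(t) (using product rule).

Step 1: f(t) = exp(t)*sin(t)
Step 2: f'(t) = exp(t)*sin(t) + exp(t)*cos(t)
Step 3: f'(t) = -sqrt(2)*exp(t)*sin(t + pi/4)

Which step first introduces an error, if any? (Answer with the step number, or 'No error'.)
Step 3

Step 3 is incorrect due to a sign flip.
The step shows: -sqrt(2)*exp(t)*sin(t + pi/4)
The correct value should be: sqrt(2)*exp(t)*sin(t + pi/4)

Explanation: The sign of the whole expression was flipped: the term sqrt(2)*exp(t)*sin(t + pi/4) was incorrectly written as -sqrt(2)*exp(t)*sin(t + pi/4)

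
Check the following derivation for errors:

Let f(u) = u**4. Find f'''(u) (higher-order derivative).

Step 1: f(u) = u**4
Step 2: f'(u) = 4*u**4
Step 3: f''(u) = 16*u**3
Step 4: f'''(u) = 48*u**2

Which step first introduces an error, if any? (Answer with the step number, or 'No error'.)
Step 2

Step 2 is incorrect due to a wrong exponent.
The step shows: 4*u**4
The correct value should be: 4*u**3

Explanation: The exponent 3 on u was incorrectly written as 4: the term 4*u**3 was incorrectly written as 4*u**4
The later steps are derived from this incorrect expression, so the error originates in Step 2.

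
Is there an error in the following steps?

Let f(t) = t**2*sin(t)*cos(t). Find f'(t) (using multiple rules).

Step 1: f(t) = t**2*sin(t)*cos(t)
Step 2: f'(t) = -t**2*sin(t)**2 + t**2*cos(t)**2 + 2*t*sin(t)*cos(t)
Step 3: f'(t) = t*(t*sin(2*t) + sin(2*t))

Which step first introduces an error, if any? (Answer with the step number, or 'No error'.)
Step 3

Step 3 is incorrect due to a wrong trig function.
The step shows: t*(t*sin(2*t) + sin(2*t))
The correct value should be: t*(t*cos(2*t) + sin(2*t))

Explanation: cos(2*t) was incorrectly written as sin(2*t): the term t*(t*cos(2*t) + sin(2*t)) was incorrectly written as t*(t*sin(2*t) + sin(2*t))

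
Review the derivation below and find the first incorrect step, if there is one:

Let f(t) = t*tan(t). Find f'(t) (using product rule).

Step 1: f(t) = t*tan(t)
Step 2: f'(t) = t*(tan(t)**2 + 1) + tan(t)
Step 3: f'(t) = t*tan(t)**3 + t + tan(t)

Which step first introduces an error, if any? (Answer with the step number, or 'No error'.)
Step 3

Step 3 is incorrect due to a wrong exponent.
The step shows: t*tan(t)**3 + t + tan(t)
The correct value should be: t*tan(t)**2 + t + tan(t)

Explanation: The exponent 2 on tan(t) was incorrectly written as 3: the term t*tan(t)**2 was incorrectly written as t*tan(t)**3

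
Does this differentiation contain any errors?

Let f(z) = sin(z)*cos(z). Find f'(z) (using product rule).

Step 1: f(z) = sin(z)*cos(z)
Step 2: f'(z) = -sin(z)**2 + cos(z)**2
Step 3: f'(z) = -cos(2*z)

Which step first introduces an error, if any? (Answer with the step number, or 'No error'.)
Step 3

Step 3 is incorrect due to a sign flip.
The step shows: -cos(2*z)
The correct value should be: cos(2*z)

Explanation: The sign of the whole expression was flipped: the term cos(2*z) was incorrectly written as -cos(2*z)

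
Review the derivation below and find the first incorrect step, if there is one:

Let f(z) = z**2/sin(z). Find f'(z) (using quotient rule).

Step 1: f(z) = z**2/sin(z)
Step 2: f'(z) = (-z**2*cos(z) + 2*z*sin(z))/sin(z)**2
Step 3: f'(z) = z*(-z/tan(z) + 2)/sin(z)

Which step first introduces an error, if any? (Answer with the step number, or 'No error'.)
No error

All steps in this derivation are correct.
The final answer f'(z) = z*(-z/tan(z) + 2)/sin(z) is valid.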